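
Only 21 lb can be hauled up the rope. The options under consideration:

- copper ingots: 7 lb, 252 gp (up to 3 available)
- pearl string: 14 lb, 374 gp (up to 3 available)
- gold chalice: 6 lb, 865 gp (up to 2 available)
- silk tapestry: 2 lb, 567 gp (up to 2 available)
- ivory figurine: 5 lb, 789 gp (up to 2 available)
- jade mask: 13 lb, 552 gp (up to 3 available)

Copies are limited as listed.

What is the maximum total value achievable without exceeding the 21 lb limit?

3653

Filling by ratio: gold chalice + 2×silk tapestry + 2×ivory figurine for 3577, with 1 lb left unused.
Dropping ivory figurine frees 5 lb; slotting in gold chalice (6 lb) lifts the total to 3653 at 21 lb.
No other feasible combination exceeds 3653.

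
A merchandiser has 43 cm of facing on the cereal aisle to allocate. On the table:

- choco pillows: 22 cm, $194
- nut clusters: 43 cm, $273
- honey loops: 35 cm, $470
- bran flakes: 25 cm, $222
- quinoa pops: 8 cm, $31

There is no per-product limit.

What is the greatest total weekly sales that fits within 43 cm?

501

Honey loops + quinoa pops uses 43 of the 43 cm and totals 501.
Every other selection either busts 43 cm or fails to beat 501.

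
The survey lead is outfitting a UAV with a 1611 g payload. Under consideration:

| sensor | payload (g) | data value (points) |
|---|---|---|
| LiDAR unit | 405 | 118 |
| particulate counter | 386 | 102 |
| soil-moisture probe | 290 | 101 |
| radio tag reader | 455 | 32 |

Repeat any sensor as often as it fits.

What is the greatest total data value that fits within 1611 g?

Taking the top-ratio sensors first gives 5×soil-moisture probe for 505 (1450 g).
The 290 g tied up in soil-moisture probe is better spent on LiDAR unit — total rises to 522 (1565 g).
Every other selection either busts 1611 g or fails to beat 522.

522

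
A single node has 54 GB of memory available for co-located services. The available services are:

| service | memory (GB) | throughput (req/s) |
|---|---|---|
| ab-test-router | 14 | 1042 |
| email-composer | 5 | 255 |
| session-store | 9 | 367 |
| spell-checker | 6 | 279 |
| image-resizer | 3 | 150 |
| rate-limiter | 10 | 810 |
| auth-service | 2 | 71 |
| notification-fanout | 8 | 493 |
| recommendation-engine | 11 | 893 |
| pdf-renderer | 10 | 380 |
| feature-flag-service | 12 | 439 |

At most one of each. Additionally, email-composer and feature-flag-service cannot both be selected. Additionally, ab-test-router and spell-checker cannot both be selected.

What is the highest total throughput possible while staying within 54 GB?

By throughput per GB: recommendation-engine 81.18, rate-limiter 81.00, ab-test-router 74.43 lead.
Taking ab-test-router + email-composer + image-resizer + rate-limiter + auth-service + notification-fanout + recommendation-engine: 53 GB used, 3714 in throughput.
Next best is ab-test-router + session-store + rate-limiter + auth-service + notification-fanout + recommendation-engine at 3676 (54 GB) — short by 38.

3714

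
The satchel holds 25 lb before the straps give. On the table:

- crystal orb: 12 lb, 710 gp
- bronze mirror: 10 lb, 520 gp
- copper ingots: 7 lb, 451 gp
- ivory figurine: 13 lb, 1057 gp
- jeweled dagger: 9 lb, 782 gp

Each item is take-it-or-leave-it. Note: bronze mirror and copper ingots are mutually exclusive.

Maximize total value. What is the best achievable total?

1839

Density check — jeweled dagger 86.89, ivory figurine 81.31, copper ingots 64.43 are the best per lb.
Best packing: ivory figurine + jeweled dagger — 22 lb, 1839 total.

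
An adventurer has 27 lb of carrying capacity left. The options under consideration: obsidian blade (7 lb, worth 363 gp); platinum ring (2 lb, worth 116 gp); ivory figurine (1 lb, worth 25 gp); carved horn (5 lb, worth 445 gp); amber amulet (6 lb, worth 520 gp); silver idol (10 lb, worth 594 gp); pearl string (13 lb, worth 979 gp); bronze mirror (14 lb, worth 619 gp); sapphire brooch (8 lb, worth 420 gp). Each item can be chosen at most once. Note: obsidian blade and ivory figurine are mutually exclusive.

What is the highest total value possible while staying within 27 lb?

2085

The ratio ordering already packs tightly: platinum ring + ivory figurine + carved horn + amber amulet + pearl string, 27 lb, 2085.
The closest alternative, platinum ring + carved horn + amber amulet + pearl string, reaches only 2060.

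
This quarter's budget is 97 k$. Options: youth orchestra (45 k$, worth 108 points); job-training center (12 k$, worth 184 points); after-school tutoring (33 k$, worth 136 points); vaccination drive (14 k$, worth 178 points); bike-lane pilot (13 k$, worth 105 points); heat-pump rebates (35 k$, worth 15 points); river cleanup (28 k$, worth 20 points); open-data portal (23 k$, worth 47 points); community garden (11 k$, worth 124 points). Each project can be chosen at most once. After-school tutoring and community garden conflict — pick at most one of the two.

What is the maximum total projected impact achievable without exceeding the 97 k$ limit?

699

Best packing: youth orchestra + job-training center + vaccination drive + bike-lane pilot + community garden — 95 k$, 699 total.
The closest alternative, job-training center + after-school tutoring + vaccination drive + bike-lane pilot + open-data portal, reaches only 650.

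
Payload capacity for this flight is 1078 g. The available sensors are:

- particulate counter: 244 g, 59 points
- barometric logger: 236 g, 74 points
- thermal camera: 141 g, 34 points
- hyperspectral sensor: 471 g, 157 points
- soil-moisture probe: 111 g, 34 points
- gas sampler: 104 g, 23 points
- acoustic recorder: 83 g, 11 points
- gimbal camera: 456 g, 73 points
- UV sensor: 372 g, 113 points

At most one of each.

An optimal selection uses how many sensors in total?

4

Best achievable data value is 327.
hyperspectral sensor + soil-moisture probe + gas sampler + UV sensor hits 327 at 1058 g.
All optima have 4 sensors.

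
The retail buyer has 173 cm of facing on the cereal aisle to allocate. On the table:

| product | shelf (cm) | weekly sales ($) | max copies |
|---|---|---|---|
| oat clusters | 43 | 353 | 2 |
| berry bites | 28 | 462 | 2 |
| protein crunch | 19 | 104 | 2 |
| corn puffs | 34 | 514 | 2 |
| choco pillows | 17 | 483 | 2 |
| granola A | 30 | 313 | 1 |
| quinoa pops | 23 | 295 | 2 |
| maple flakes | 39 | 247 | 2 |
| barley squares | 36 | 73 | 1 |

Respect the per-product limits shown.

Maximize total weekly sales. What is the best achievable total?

Ranking by ratio (weekly sales/cm): choco pillows 28.41, berry bites 16.50, corn puffs 15.12, quinoa pops 12.83.
Greedy by ratio would take 2×berry bites + 2×corn puffs + 2×choco pillows: 158 cm used, total 2918.
Dropping corn puffs frees 34 cm; slotting in 2×quinoa pops (46 cm) lifts the total to 2994 at 170 cm.
Nothing else within 173 cm beats 2994.

2994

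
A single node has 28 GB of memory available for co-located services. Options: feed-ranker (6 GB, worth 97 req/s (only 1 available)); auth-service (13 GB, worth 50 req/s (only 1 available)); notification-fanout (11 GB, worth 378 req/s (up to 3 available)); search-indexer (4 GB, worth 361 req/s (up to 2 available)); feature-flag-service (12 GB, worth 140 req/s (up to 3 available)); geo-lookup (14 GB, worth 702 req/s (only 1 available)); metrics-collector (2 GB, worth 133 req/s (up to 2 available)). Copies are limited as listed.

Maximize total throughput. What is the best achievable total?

1690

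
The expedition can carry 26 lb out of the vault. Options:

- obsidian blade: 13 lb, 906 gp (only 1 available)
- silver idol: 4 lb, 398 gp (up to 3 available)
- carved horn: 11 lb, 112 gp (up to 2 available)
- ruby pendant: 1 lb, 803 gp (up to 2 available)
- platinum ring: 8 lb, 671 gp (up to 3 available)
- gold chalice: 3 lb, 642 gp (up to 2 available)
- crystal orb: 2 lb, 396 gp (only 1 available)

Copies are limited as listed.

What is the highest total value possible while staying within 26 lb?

The ratio heuristic lands on 3×silver idol + 2×ruby pendant + 2×gold chalice + crystal orb (4480) but leaves 4 lb idle.
Dropping silver idol frees 4 lb; slotting in platinum ring (8 lb) lifts the total to 4753 at 26 lb.

4753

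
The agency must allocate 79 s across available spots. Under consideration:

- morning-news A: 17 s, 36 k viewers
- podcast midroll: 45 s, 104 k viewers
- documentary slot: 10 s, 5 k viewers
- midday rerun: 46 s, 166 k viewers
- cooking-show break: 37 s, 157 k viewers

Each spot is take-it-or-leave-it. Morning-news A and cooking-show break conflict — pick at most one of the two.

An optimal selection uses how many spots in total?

3

Best achievable expected reach is 207.
morning-news A + documentary slot + midday rerun hits 207 at 73 s.
Every optimal selection uses 3 spots.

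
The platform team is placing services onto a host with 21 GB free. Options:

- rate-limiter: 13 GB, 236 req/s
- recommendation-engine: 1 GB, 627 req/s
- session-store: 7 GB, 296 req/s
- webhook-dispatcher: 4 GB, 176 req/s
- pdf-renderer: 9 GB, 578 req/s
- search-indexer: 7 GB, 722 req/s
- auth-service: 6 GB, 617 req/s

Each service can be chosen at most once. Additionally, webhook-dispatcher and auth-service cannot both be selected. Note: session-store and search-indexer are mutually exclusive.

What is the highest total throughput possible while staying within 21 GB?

Recommendation-engine + webhook-dispatcher + pdf-renderer + search-indexer uses 21 of the 21 GB and totals 2103.
Next best is recommendation-engine + search-indexer + auth-service at 1966 (14 GB) — short by 137.

2103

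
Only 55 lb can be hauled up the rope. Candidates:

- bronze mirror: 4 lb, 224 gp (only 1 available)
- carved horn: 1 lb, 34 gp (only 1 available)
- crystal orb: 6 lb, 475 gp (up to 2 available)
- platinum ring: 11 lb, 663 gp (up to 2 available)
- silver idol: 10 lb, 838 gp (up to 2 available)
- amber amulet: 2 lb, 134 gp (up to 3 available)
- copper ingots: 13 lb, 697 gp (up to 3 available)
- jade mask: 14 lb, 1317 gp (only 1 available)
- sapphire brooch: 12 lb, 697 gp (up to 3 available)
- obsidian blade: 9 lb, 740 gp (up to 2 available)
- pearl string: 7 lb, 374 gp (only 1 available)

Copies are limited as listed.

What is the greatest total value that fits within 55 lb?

4683

Taking the top-ratio items first gives carved horn + 2×silver idol + amber amulet + jade mask + 2×obsidian blade for 4641 (55 lb).
Dropping carved horn and amber amulet and obsidian blade frees 12 lb; slotting in 2×crystal orb (12 lb) lifts the total to 4683 at 55 lb.
Every other selection either busts 55 lb or exceeds an availability limit or fails to beat 4683.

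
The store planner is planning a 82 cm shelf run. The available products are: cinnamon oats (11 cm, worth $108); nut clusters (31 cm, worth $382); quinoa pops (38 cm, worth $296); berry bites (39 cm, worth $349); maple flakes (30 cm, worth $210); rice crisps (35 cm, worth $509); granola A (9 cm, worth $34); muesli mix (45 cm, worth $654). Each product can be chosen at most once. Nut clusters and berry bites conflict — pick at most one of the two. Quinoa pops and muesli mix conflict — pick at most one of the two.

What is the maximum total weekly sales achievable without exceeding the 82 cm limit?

1163

Best packing: rice crisps + muesli mix — 80 cm, 1163 total.
No other feasible combination exceeds 1163.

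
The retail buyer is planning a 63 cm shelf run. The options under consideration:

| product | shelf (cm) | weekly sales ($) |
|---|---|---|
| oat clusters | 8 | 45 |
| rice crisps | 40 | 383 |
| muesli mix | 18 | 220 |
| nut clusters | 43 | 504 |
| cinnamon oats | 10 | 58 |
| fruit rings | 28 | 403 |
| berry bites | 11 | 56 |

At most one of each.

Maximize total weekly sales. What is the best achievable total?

724

The ratio heuristic lands on muesli mix + cinnamon oats + fruit rings (681) but leaves 7 cm idle.
Replace cinnamon oats and fruit rings with nut clusters: the trade gains 43 net, giving 724 at 61 cm.
Nothing else within 63 cm beats 724.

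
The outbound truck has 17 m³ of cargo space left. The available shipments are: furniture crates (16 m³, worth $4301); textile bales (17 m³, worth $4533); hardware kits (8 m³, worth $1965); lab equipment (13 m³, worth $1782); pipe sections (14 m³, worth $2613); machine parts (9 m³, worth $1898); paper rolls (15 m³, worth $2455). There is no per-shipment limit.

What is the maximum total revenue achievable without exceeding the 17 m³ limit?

4533

Greedy by ratio would take furniture crates: 16 m³ used, total 4301.
The 16 m³ tied up in furniture crates is better spent on textile bales — total rises to 4533 (17 m³).
That's the maximum — no swap from here does better than 4533.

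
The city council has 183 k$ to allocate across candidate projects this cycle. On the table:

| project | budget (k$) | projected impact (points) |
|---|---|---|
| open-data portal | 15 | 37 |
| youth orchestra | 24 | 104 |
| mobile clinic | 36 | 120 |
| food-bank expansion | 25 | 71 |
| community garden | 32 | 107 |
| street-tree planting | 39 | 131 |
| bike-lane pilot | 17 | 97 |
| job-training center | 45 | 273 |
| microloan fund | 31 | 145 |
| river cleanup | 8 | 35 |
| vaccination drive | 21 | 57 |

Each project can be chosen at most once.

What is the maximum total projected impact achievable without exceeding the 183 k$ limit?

832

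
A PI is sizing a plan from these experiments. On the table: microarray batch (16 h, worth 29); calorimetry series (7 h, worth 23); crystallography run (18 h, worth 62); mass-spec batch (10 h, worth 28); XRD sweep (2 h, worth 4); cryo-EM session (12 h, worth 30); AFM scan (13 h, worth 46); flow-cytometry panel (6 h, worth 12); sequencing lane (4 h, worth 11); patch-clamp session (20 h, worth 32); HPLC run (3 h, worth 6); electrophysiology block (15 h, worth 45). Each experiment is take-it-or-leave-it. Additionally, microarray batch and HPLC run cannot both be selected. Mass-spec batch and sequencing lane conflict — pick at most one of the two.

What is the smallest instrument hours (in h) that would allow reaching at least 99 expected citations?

Need the lightest bundle worth ≥ 99.
crystallography run + AFM scan reaches 108 using 31 h.
Any bundle with less than 31 h falls short of 99.

31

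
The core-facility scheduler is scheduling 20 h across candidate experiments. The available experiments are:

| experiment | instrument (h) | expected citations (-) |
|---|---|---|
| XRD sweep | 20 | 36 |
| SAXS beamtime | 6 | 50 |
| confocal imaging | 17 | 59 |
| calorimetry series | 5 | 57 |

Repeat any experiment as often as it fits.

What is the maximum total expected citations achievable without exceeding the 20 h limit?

4×calorimetry series uses 20 of the 20 h and totals 228.
That's the maximum — no swap from here does better than 228.

228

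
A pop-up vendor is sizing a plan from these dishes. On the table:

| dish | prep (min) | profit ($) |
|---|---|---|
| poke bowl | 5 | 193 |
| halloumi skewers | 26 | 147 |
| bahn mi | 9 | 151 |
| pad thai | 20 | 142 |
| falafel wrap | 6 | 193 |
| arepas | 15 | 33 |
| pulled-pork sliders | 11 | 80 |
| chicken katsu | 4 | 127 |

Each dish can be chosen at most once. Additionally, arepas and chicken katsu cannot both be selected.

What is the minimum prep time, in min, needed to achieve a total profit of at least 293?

9

Need the lightest bundle worth ≥ 293.
Taking poke bowl + chicken katsu gives 320 (≥ 293) for 9 min.
Any bundle with less than 9 min falls short of 293.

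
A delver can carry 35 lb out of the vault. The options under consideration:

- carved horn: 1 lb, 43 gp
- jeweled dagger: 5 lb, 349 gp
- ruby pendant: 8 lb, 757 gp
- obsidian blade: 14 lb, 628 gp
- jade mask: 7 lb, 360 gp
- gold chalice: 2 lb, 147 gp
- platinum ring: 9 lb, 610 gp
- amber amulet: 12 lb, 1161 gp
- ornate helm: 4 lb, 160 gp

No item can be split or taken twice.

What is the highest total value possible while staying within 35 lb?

2920

Greedy by ratio would take carved horn + jeweled dagger + ruby pendant + jade mask + gold chalice + amber amulet: 35 lb used, total 2817.
The 9 lb tied up in jade mask and gold chalice is better spent on platinum ring — total rises to 2920 (35 lb).
Every other selection either busts 35 lb or fails to beat 2920.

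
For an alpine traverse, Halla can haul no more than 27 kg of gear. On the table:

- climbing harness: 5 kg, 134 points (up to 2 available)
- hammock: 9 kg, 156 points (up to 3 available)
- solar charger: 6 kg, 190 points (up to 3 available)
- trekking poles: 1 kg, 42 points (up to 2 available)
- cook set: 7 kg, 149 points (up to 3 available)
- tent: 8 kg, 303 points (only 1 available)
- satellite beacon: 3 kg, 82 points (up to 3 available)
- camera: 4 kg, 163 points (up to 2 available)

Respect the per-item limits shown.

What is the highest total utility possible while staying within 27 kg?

985

Solar charger + 2×trekking poles + tent + satellite beacon + 2×camera uses 27 of the 27 kg and totals 985.
Nothing else within 27 kg beats 985.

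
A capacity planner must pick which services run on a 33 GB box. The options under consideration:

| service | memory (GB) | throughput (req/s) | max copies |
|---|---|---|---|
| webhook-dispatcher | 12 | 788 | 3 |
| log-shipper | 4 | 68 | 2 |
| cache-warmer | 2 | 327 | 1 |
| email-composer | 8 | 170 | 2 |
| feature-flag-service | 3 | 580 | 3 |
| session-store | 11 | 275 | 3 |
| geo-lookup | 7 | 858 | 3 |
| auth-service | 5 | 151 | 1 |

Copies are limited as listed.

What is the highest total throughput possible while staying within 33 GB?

4641

Density check — feature-flag-service 193.33, cache-warmer 163.50, geo-lookup 122.57 are the best per GB.
Cache-warmer + 3×feature-flag-service + 3×geo-lookup uses 32 of the 33 GB and totals 4641.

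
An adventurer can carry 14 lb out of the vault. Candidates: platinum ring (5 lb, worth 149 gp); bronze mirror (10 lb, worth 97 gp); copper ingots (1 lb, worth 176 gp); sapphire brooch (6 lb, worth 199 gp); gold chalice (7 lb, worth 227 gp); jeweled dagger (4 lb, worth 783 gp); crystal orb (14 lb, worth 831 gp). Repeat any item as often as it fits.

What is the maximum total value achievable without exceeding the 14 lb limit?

2701

Ranking by ratio (value/lb): jeweled dagger 195.75, copper ingots 176.00, crystal orb 59.36.
The ratio ordering already packs tightly: 2×copper ingots + 3×jeweled dagger, 14 lb, 2701.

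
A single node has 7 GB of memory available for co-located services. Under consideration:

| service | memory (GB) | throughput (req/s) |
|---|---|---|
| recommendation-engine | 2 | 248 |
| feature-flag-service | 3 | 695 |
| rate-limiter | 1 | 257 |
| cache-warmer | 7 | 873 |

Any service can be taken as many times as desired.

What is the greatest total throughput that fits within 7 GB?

Taking 7×rate-limiter: 7 GB used, 1799 in throughput.
Every other selection either busts 7 GB or fails to beat 1799.

1799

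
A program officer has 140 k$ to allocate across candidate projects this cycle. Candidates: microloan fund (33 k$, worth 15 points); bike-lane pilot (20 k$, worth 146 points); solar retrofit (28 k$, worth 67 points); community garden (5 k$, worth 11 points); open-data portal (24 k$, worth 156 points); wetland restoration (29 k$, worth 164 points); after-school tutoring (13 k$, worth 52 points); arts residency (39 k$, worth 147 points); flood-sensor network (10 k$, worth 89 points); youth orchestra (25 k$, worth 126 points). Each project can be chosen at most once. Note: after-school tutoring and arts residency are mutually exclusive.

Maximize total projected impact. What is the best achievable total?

748

Greedy by ratio would take bike-lane pilot + community garden + open-data portal + wetland restoration + after-school tutoring + flood-sensor network + youth orchestra: 126 k$ used, total 744.
The 18 k$ tied up in community garden and after-school tutoring is better spent on solar retrofit — total rises to 748 (136 k$).
Nothing else feasible within 140 k$ beats 748.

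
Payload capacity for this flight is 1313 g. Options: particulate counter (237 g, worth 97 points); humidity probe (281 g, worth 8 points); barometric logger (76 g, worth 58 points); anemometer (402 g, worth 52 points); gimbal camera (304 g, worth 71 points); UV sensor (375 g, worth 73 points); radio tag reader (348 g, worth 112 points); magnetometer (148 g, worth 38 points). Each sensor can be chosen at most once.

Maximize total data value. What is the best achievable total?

378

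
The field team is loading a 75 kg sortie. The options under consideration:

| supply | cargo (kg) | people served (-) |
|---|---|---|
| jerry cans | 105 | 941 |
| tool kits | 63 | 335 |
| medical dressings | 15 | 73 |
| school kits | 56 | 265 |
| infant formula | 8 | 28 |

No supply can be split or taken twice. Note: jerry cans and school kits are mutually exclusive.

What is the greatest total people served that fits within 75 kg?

363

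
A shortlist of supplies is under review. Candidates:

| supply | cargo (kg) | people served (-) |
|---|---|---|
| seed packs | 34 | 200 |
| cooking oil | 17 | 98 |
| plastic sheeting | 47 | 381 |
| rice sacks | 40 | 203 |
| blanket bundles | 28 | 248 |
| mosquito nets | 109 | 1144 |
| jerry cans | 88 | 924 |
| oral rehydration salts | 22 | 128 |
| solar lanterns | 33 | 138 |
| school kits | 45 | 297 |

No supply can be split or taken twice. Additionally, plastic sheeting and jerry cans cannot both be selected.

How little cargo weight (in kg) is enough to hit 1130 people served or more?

Look for the lowest-cargo combination reaching 1130.
mosquito nets reaches 1144 using 109 kg.
Below 109 kg the best achievable stays under 1130.

109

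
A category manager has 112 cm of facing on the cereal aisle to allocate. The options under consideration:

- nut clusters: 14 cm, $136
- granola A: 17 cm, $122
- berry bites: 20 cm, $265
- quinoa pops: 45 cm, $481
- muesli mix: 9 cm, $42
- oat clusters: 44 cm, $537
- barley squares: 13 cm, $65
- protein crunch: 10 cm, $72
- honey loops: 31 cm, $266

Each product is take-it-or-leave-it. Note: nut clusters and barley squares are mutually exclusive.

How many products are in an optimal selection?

3

The maximum weekly sales within 112 cm is 1283.
berry bites + quinoa pops + oat clusters hits 1283 at 109 cm.
Any selection reaching 1283 contains exactly 3 products.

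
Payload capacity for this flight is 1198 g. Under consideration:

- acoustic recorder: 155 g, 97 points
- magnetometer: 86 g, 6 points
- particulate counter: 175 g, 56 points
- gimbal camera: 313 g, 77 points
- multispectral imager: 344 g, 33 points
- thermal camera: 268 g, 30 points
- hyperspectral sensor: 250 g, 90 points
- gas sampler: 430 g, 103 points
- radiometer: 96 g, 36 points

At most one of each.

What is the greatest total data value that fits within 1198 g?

A density-first pass picks acoustic recorder + magnetometer + particulate counter + gimbal camera + hyperspectral sensor + radiometer — 362 at 1075 g.
Replace gimbal camera with gas sampler: the trade gains 26 net, giving 388 at 1192 g.
Runner-up acoustic recorder + particulate counter + hyperspectral sensor + gas sampler + radiometer tops out at 382.

388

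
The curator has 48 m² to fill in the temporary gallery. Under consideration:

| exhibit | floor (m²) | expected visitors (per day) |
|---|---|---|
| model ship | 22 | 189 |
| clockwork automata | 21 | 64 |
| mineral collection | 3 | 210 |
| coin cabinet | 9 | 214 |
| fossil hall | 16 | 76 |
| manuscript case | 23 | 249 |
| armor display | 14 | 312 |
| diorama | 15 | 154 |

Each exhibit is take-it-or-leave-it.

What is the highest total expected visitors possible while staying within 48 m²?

Density check — mineral collection 70.00, coin cabinet 23.78, armor display 22.29 are the best per m².
The ratio heuristic lands on mineral collection + coin cabinet + armor display + diorama (890) but leaves 7 m² idle.
The 15 m² tied up in diorama is better spent on model ship — total rises to 925 (48 m²).
An exhaustive check of the 256 subsets confirms 925.

925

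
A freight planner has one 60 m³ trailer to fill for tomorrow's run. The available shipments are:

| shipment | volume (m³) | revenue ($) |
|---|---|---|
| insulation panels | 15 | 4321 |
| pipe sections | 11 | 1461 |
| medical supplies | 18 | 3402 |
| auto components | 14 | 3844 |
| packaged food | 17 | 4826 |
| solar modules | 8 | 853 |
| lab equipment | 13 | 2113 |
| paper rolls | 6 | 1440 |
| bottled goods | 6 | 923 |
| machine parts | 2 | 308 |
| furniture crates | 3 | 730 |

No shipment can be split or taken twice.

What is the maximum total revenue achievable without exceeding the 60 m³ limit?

15662

Filling by ratio: insulation panels + auto components + packaged food + paper rolls + machine parts + furniture crates for 15469, with 3 m³ left unused.
Dropping furniture crates frees 3 m³; slotting in bottled goods (6 m³) lifts the total to 15662 at 60 m³.
No other feasible combination exceeds 15662.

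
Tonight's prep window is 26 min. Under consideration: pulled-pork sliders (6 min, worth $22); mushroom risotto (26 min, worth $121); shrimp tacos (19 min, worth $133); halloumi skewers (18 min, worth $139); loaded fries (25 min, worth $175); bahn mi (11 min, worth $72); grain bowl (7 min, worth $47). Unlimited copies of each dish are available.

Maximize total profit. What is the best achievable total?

Best packing: halloumi skewers + grain bowl — 25 min, 186 total.
Nothing else within 26 min beats 186.

186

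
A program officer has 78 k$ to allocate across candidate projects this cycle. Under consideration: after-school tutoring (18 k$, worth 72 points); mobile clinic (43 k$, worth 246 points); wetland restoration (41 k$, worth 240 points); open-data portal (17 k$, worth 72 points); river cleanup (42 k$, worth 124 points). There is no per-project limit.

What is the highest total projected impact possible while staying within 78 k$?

390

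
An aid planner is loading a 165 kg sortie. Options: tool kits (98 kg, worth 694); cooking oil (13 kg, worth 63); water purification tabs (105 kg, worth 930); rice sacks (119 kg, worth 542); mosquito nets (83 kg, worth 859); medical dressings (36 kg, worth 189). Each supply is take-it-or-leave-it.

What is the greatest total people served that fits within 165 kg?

1182

Taking the top-ratio supplies first gives cooking oil + mosquito nets + medical dressings for 1111 (132 kg).
Dropping mosquito nets frees 83 kg; slotting in water purification tabs (105 kg) lifts the total to 1182 at 154 kg.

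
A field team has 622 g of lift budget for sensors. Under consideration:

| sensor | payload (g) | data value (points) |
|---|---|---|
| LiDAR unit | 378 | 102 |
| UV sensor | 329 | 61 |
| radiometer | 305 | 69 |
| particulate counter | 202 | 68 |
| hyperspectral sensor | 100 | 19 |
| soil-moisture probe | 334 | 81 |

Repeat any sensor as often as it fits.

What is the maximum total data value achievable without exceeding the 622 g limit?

204

Taking 3×particulate counter: 606 g used, 204 in data value.
No other feasible combination exceeds 204.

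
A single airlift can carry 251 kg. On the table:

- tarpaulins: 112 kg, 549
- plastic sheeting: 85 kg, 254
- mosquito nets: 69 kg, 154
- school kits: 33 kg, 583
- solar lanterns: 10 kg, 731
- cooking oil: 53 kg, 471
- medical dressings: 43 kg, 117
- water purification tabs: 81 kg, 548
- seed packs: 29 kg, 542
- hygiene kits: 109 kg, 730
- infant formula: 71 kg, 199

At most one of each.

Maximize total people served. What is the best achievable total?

3057

Filling by ratio: school kits + solar lanterns + cooking oil + medical dressings + water purification tabs + seed packs for 2992, with 2 kg left unused.
Replace medical dressings and water purification tabs with hygiene kits: the trade gains 65 net, giving 3057 at 234 kg.
Next best is school kits + solar lanterns + cooking oil + medical dressings + water purification tabs + seed packs at 2992 (249 kg) — short by 65.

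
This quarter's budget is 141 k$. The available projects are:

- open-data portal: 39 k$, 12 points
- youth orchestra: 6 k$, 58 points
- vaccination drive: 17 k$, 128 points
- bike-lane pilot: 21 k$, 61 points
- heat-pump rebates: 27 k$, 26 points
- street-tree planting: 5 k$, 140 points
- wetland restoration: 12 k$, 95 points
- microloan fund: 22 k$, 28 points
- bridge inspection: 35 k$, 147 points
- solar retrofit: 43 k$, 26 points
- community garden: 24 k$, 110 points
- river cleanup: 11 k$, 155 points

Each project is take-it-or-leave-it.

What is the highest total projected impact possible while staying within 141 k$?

894

Youth orchestra + vaccination drive + bike-lane pilot + street-tree planting + wetland restoration + bridge inspection + community garden + river cleanup uses 131 of the 141 k$ and totals 894.
Runner-up youth orchestra + vaccination drive + street-tree planting + wetland restoration + microloan fund + bridge inspection + community garden + river cleanup tops out at 861.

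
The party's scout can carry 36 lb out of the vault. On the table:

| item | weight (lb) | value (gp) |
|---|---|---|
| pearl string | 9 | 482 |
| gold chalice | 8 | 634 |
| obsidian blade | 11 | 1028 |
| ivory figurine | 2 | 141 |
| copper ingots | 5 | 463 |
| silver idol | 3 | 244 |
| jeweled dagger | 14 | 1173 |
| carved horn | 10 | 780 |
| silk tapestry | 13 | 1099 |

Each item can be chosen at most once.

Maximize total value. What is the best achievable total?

3079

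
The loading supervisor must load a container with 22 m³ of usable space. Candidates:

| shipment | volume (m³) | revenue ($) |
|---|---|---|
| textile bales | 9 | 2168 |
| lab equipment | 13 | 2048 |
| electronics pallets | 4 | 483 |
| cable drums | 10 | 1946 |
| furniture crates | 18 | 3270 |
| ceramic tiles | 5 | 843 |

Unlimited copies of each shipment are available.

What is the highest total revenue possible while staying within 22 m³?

4819

Ranking by ratio (revenue/m³): textile bales 240.89, cable drums 194.60, furniture crates 181.67, ceramic tiles 168.60.
Best packing: 2×textile bales + electronics pallets — 22 m³, 4819 total.
Nothing else within 22 m³ beats 4819.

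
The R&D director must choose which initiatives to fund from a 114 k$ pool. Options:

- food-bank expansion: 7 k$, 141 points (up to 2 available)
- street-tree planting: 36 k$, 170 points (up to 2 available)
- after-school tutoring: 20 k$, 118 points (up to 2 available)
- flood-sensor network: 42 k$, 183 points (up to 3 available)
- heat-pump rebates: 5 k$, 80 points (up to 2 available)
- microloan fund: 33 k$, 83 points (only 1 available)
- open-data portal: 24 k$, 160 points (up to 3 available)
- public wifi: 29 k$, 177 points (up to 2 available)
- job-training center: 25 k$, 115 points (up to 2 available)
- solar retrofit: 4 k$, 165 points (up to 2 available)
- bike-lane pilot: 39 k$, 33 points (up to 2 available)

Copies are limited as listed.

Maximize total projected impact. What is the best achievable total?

1286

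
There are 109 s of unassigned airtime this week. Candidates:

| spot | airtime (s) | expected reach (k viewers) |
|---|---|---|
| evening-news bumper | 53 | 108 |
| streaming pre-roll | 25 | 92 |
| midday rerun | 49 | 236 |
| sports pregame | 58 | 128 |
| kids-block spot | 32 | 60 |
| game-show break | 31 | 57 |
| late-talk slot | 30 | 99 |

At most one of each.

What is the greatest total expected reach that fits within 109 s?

427

Streaming pre-roll + midday rerun + late-talk slot uses 104 of the 109 s and totals 427.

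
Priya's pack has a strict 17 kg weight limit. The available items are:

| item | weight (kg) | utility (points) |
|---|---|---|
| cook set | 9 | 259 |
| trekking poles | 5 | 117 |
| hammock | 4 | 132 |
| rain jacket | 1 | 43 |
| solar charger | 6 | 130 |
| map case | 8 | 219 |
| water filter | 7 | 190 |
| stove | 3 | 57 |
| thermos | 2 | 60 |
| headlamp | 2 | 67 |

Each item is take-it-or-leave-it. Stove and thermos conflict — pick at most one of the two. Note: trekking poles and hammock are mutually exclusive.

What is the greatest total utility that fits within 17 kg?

By utility per kg: rain jacket 43.00, headlamp 33.50, hammock 33.00 lead.
The ratio ordering already packs tightly: hammock + rain jacket + map case + thermos + headlamp, 17 kg, 521.
Next best is cook set + hammock + thermos + headlamp at 518 (17 kg) — short by 3.

521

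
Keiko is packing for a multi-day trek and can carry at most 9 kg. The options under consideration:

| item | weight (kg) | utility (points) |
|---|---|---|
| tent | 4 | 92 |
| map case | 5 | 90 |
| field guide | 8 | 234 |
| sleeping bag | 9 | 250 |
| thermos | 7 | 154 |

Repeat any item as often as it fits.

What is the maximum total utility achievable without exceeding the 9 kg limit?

250

Density check — field guide 29.25, sleeping bag 27.78, tent 23.00 are the best per kg.
Greedy by ratio would take field guide: 8 kg used, total 234.
The 8 kg tied up in field guide is better spent on sleeping bag — total rises to 250 (9 kg).
That's the maximum — no swap from here does better than 250.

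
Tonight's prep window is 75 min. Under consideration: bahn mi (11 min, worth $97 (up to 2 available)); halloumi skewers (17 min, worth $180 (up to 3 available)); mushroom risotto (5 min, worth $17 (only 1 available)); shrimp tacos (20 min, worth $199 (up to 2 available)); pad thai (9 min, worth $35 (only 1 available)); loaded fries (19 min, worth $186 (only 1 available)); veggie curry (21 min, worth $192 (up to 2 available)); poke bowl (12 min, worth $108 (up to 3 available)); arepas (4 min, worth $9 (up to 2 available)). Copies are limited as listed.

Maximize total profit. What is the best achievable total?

Ranking by ratio (profit/min): halloumi skewers 10.59, shrimp tacos 9.95, loaded fries 9.79.
Taking the top-ratio dishes first gives 3×halloumi skewers + shrimp tacos + arepas for 748 (75 min).
Replace halloumi skewers and arepas with shrimp tacos: the trade gains 10 net, giving 758 at 74 min.

758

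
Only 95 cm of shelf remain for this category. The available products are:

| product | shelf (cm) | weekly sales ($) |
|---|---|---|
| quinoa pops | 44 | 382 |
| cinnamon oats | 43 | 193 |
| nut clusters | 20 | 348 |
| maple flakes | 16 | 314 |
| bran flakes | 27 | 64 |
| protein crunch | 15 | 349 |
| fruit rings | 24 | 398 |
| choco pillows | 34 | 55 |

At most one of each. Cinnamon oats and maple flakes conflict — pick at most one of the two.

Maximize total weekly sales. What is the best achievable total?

By weekly sales per cm: protein crunch 23.27, maple flakes 19.62, nut clusters 17.40 lead.
Best packing: nut clusters + maple flakes + protein crunch + fruit rings — 75 cm, 1409 total.
Runner-up quinoa pops + nut clusters + maple flakes + protein crunch tops out at 1393.

1409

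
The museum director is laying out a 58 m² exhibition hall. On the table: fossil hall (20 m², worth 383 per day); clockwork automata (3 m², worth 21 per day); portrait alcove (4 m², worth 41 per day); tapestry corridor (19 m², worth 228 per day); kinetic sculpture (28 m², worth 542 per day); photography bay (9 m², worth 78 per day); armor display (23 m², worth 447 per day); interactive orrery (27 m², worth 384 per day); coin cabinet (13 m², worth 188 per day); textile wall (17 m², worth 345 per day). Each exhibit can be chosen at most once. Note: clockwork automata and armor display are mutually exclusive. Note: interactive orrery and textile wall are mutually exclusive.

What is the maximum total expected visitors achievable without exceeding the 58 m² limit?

1075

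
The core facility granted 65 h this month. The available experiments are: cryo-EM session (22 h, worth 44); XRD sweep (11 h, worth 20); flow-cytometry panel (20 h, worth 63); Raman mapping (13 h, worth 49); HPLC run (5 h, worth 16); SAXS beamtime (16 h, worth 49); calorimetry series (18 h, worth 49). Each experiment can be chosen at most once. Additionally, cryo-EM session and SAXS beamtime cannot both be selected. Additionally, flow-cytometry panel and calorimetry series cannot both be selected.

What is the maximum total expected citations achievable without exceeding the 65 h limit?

197

By expected citations per h: Raman mapping 3.77, HPLC run 3.20, flow-cytometry panel 3.15, SAXS beamtime 3.06 lead.
Taking XRD sweep + flow-cytometry panel + Raman mapping + HPLC run + SAXS beamtime: 65 h used, 197 in expected citations.
Runner-up XRD sweep + Raman mapping + HPLC run + SAXS beamtime + calorimetry series tops out at 183.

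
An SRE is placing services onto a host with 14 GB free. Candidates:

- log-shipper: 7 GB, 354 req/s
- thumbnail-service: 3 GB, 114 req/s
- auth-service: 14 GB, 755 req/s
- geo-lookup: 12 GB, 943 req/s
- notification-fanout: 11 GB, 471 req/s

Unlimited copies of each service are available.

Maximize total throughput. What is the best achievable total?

By throughput per GB: geo-lookup 78.58, auth-service 53.93, log-shipper 50.57, notification-fanout 42.82 lead.
Best packing: geo-lookup — 12 GB, 943 total.
The spare 2 GB is too small for any remaining service, and no exchange beats 943.

943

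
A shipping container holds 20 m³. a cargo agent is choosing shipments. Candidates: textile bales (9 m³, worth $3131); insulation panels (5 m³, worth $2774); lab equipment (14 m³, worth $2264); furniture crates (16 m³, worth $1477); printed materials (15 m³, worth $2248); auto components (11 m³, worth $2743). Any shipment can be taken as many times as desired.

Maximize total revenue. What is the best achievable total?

11096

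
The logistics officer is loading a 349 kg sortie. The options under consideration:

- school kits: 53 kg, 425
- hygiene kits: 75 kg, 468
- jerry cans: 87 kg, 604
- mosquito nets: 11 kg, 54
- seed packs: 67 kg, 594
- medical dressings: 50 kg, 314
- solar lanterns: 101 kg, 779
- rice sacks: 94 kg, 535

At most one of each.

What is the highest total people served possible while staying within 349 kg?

Taking the top-ratio supplies first gives school kits + jerry cans + mosquito nets + seed packs + solar lanterns for 2456 (319 kg).
Dropping jerry cans and mosquito nets frees 98 kg; slotting in hygiene kits + medical dressings (125 kg) lifts the total to 2580 at 346 kg.
Next best is jerry cans + seed packs + solar lanterns + rice sacks at 2512 (349 kg) — short by 68.

2580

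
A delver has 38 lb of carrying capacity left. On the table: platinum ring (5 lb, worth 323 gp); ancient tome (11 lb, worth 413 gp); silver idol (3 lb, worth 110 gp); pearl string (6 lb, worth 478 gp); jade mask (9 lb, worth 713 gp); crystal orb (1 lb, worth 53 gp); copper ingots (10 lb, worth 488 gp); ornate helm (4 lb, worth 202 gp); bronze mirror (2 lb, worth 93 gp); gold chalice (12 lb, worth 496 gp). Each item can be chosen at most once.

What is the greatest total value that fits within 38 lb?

Density check — pearl string 79.67, jade mask 79.22, platinum ring 64.60 are the best per lb.
Greedy by ratio would take platinum ring + pearl string + jade mask + crystal orb + copper ingots + ornate helm + bronze mirror: 37 lb used, total 2350.
Dropping bronze mirror frees 2 lb; slotting in silver idol (3 lb) lifts the total to 2367 at 38 lb.
Runner-up platinum ring + pearl string + jade mask + crystal orb + copper ingots + ornate helm + bronze mirror tops out at 2350.

2367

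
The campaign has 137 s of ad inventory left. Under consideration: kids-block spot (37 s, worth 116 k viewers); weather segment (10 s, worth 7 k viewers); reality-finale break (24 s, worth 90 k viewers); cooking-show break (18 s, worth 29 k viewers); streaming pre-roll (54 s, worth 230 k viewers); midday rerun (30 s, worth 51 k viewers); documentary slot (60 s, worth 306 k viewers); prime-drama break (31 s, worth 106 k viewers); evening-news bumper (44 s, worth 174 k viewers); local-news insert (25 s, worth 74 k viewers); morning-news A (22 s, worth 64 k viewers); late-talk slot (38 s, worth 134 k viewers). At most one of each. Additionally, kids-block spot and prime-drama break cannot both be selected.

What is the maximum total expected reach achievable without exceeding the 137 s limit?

600

Density check — documentary slot 5.10, streaming pre-roll 4.26, evening-news bumper 3.95 are the best per s.
Streaming pre-roll + documentary slot + morning-news A uses 136 of the 137 s and totals 600.
An exhaustive check of the 4096 subsets confirms 600.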